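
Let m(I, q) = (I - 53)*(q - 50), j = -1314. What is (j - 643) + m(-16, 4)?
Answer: 1217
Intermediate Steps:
m(I, q) = (-53 + I)*(-50 + q)
(j - 643) + m(-16, 4) = (-1314 - 643) + (2650 - 53*4 - 50*(-16) - 16*4) = -1957 + (2650 - 212 + 800 - 64) = -1957 + 3174 = 1217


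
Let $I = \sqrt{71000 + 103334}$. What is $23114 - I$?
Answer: $23114 - \sqrt{174334} \approx 22696.0$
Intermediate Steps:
$I = \sqrt{174334} \approx 417.53$
$23114 - I = 23114 - \sqrt{174334}$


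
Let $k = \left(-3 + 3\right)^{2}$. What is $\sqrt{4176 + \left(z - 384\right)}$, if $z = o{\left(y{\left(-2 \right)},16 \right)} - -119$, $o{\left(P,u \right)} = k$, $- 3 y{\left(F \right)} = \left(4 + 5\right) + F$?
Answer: $\sqrt{3911} \approx 62.538$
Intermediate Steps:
$y{\left(F \right)} = -3 - \frac{F}{3}$ ($y{\left(F \right)} = - \frac{\left(4 + 5\right) + F}{3} = - \frac{9 + F}{3} = -3 - \frac{F}{3}$)
$k = 0$ ($k = 0^{2} = 0$)
$o{\left(P,u \right)} = 0$
$z = 119$ ($z = 0 - -119 = 0 + 119 = 119$)
$\sqrt{4176 + \left(z - 384\right)} = \sqrt{4176 + \left(119 - 384\right)} = \sqrt{4176 - 265} = \sqrt{3911}$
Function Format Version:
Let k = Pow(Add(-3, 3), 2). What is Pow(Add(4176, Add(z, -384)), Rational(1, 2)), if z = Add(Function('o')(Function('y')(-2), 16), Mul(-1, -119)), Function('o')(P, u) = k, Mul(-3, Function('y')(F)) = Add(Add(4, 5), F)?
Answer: Pow(3911, Rational(1, 2)) ≈ 62.538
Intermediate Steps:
Function('y')(F) = Add(-3, Mul(Rational(-1, 3), F)) (Function('y')(F) = Mul(Rational(-1, 3), Add(Add(4, 5), F)) = Mul(Rational(-1, 3), Add(9, F)) = Add(-3, Mul(Rational(-1, 3), F)))
k = 0 (k = Pow(0, 2) = 0)
Function('o')(P, u) = 0
z = 119 (z = Add(0, Mul(-1, -119)) = Add(0, 119) = 119)
Pow(Add(4176, Add(z, -384)), Rational(1, 2)) = Pow(Add(4176, Add(119, -384)), Rational(1, 2)) = Pow(Add(4176, -265), Rational(1, 2)) = Pow(3911, Rational(1, 2))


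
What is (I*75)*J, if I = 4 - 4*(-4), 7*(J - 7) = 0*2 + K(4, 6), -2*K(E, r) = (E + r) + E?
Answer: 9000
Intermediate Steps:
K(E, r) = -E - r/2 (K(E, r) = -((E + r) + E)/2 = -(r + 2*E)/2 = -E - r/2)
J = 6 (J = 7 + (0*2 + (-1*4 - 1/2*6))/7 = 7 + (0 + (-4 - 3))/7 = 7 + (0 - 7)/7 = 7 + (1/7)*(-7) = 7 - 1 = 6)
I = 20 (I = 4 + 16 = 20)
(I*75)*J = (20*75)*6 = 1500*6 = 9000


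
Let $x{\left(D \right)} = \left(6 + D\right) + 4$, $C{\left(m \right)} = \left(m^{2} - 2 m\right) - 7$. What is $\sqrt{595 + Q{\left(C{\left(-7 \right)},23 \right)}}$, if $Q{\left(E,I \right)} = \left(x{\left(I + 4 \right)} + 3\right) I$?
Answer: $\sqrt{1515} \approx 38.923$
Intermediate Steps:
$C{\left(m \right)} = -7 + m^{2} - 2 m$
$x{\left(D \right)} = 10 + D$
$Q{\left(E,I \right)} = I \left(17 + I\right)$ ($Q{\left(E,I \right)} = \left(\left(10 + \left(I + 4\right)\right) + 3\right) I = \left(\left(10 + \left(4 + I\right)\right) + 3\right) I = \left(\left(14 + I\right) + 3\right) I = \left(17 + I\right) I = I \left(17 + I\right)$)
$\sqrt{595 + Q{\left(C{\left(-7 \right)},23 \right)}} = \sqrt{595 + 23 \left(17 + 23\right)} = \sqrt{595 + 23 \cdot 40} = \sqrt{595 + 920} = \sqrt{1515}$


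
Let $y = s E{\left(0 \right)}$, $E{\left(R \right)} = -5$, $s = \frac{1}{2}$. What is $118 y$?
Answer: $-295$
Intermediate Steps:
$s = \frac{1}{2} \approx 0.5$
$y = - \frac{5}{2}$ ($y = \frac{1}{2} \left(-5\right) = - \frac{5}{2} \approx -2.5$)
$118 y = 118 \left(- \frac{5}{2}\right) = -295$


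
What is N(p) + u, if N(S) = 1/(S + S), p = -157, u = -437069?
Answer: -137239667/314 ≈ -4.3707e+5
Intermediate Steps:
N(S) = 1/(2*S)
N(p) + u = (½)/(-157) - 437069 = (½)*(-1/157) - 437069 = -1/314 - 437069 = -137239667/314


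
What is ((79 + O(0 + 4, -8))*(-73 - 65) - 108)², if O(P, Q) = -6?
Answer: 103673124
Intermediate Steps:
((79 + O(0 + 4, -8))*(-73 - 65) - 108)² = ((79 - 6)*(-73 - 65) - 108)² = (73*(-138) - 108)² = (-10074 - 108)² = (-10182)² = 103673124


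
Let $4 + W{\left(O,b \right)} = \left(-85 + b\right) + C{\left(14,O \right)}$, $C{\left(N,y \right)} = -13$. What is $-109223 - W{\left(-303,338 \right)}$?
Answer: $-109459$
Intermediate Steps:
$W{\left(O,b \right)} = -102 + b$ ($W{\left(O,b \right)} = -4 + \left(\left(-85 + b\right) - 13\right) = -4 + \left(-98 + b\right) = -102 + b$)
$-109223 - W{\left(-303,338 \right)} = -109223 - \left(-102 + 338\right) = -109223 - 236 = -109459$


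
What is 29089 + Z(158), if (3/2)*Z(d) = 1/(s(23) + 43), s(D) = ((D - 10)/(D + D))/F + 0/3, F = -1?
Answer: 171479747/5895 ≈ 29089.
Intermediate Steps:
s(D) = -(-10 + D)/(2*D) (s(D) = ((D - 10)/(D + D))/(-1) + 0/3 = ((-10 + D)/((2*D)))*(-1) + 0*(⅓) = ((-10 + D)*(1/(2*D)))*(-1) + 0 = ((-10 + D)/(2*D))*(-1) + 0 = -(-10 + D)/(2*D) + 0 = -(-10 + D)/(2*D))
Z(d) = 92/5895 (Z(d) = 2/(3*((½)*(10 - 1*23)/23 + 43)) = 2/(3*((½)*(1/23)*(10 - 23) + 43)) = 2/(3*((½)*(1/23)*(-13) + 43)) = 2/(3*(-13/46 + 43)) = 2/(3*(1965/46)) = (⅔)*(46/1965) = 92/5895)
29089 + Z(158) = 29089 + 92/5895 = 171479747/5895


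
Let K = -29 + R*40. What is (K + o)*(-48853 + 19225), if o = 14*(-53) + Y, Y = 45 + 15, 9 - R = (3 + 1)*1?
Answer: 15139908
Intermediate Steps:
R = 5 (R = 9 - (3 + 1) = 9 - 4 = 5)
Y = 60
K = 171 (K = -29 + 5*40 = -29 + 200 = 171)
o = -682 (o = 14*(-53) + 60 = -742 + 60 = -682)
(K + o)*(-48853 + 19225) = (171 - 682)*(-48853 + 19225) = -511*(-29628) = 15139908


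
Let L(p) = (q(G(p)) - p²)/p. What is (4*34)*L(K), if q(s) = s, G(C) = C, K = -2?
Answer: 408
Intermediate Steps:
L(p) = (p - p²)/p
(4*34)*L(K) = (4*34)*(1 - 1*(-2)) = 136*(1 + 2) = 136*3 = 408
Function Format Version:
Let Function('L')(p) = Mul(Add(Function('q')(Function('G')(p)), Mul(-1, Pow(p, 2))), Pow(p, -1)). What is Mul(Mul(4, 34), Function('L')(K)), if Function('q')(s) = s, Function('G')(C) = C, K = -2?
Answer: 408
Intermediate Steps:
Function('L')(p) = Mul(Pow(p, -1), Add(p, Mul(-1, Pow(p, 2)))) (Function('L')(p) = Mul(Add(p, Mul(-1, Pow(p, 2))), Pow(p, -1)) = Mul(Pow(p, -1), Add(p, Mul(-1, Pow(p, 2)))))
Mul(Mul(4, 34), Function('L')(K)) = Mul(Mul(4, 34), Add(1, Mul(-1, -2))) = Mul(136, Add(1, 2)) = Mul(136, 3) = 408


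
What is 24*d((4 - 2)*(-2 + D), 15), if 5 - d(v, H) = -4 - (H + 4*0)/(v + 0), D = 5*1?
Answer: 276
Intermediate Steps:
D = 5
d(v, H) = 9 + H/v (d(v, H) = 5 - (-4 - (H + 4*0)/(v + 0)) = 5 - (-4 - (H + 0)/v) = 5 - (-4 - H/v) = 5 + (4 + H/v) = 9 + H/v)
24*d((4 - 2)*(-2 + D), 15) = 24*(9 + 15/(((4 - 2)*(-2 + 5)))) = 24*(9 + 15/((2*3))) = 24*(9 + 15/6) = 24*(9 + 15*(1/6)) = 24*(9 + 5/2) = 24*(23/2) = 276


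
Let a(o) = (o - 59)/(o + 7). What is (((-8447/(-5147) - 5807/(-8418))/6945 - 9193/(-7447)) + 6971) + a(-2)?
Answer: 15596534282917628527/2240870160564090 ≈ 6960.0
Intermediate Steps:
a(o) = (-59 + o)/(7 + o)
(((-8447/(-5147) - 5807/(-8418))/6945 - 9193/(-7447)) + 6971) + a(-2) = (((-8447/(-5147) - 5807/(-8418))/6945 - 9193/(-7447)) + 6971) + (-59 - 2)/(7 - 2) = (((-8447*(-1/5147) - 5807*(-1/8418))*(1/6945) - 9193*(-1/7447)) + 6971) - 61/5 = (((8447/5147 + 5807/8418)*(1/6945) + 9193/7447) + 6971) + (⅕)*(-61) = (((100995475/43327446)*(1/6945) + 9193/7447) + 6971) - 61/5 = ((20199095/60181822494 + 9193/7447) + 6971) - 61/5 = (553401916847807/448174032112818 + 6971) - 61/5 = 3124774579775302085/448174032112818 - 61/5 = 15596534282917628527/2240870160564090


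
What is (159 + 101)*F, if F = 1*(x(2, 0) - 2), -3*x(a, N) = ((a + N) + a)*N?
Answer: -520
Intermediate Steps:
x(a, N) = -N*(N + 2*a)/3 (x(a, N) = -((a + N) + a)*N/3 = -((N + a) + a)*N/3 = -(N + 2*a)*N/3 = -N*(N + 2*a)/3)
F = -2 (F = 1*(-⅓*0*(0 + 2*2) - 2) = 1*(-⅓*0*(0 + 4) - 2) = 1*(-⅓*0*4 - 2) = 1*(0 - 2) = 1*(-2) = -2)
(159 + 101)*F = (159 + 101)*(-2) = 260*(-2) = -520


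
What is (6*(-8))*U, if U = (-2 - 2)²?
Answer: -768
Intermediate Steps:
U = 16 (U = (-4)² = 16)
(6*(-8))*U = (6*(-8))*16 = -48*16 = -768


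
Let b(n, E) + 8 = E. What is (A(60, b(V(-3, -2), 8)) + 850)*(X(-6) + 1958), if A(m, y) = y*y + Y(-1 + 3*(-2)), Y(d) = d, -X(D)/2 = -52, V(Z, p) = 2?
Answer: 1738266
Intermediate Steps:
X(D) = 104 (X(D) = -2*(-52) = 104)
b(n, E) = -8 + E
A(m, y) = -7 + y² (A(m, y) = y*y + (-1 + 3*(-2)) = y² + (-1 - 6) = y² - 7 = -7 + y²)
(A(60, b(V(-3, -2), 8)) + 850)*(X(-6) + 1958) = ((-7 + (-8 + 8)²) + 850)*(104 + 1958) = ((-7 + 0²) + 850)*2062 = ((-7 + 0) + 850)*2062 = (-7 + 850)*2062 = 843*2062 = 1738266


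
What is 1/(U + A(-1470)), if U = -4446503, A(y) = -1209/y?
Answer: -490/2178786067 ≈ -2.2490e-7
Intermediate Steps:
1/(U + A(-1470)) = 1/(-4446503 - 1209/(-1470)) = 1/(-4446503 - 1209*(-1/1470)) = 1/(-4446503 + 403/490) = 1/(-2178786067/490) = -490/2178786067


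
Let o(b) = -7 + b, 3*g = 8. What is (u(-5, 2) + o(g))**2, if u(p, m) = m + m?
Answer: 1/9 ≈ 0.11111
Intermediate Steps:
u(p, m) = 2*m
g = 8/3 (g = (1/3)*8 = 8/3 ≈ 2.6667)
(u(-5, 2) + o(g))**2 = (2*2 + (-7 + 8/3))**2 = (4 - 13/3)**2 = (-1/3)**2 = 1/9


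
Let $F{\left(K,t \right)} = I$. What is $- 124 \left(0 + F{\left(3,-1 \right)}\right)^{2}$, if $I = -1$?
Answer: $-124$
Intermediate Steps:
$F{\left(K,t \right)} = -1$
$- 124 \left(0 + F{\left(3,-1 \right)}\right)^{2} = - 124 \left(0 - 1\right)^{2} = - 124 \left(-1\right)^{2} = \left(-124\right) 1 = -124$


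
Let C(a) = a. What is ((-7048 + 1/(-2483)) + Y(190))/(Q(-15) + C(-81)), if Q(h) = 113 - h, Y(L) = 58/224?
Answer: -1959948713/13070512 ≈ -149.95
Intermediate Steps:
Y(L) = 29/112 (Y(L) = 58*(1/224) = 29/112)
((-7048 + 1/(-2483)) + Y(190))/(Q(-15) + C(-81)) = ((-7048 + 1/(-2483)) + 29/112)/((113 - 1*(-15)) - 81) = ((-7048 - 1/2483) + 29/112)/((113 + 15) - 81) = (-17500185/2483 + 29/112)/(128 - 81) = -1959948713/278096/47 = -1959948713/278096*1/47 = -1959948713/13070512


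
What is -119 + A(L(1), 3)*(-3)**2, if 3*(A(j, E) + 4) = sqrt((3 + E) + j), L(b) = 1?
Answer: -155 + 3*sqrt(7) ≈ -147.06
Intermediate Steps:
A(j, E) = -4 + sqrt(3 + E + j)/3 (A(j, E) = -4 + sqrt((3 + E) + j)/3 = -4 + sqrt(3 + E + j)/3)
-119 + A(L(1), 3)*(-3)**2 = -119 + (-4 + sqrt(3 + 3 + 1)/3)*(-3)**2 = -119 + (-4 + sqrt(7)/3)*9 = -119 + (-36 + 3*sqrt(7)) = -155 + 3*sqrt(7)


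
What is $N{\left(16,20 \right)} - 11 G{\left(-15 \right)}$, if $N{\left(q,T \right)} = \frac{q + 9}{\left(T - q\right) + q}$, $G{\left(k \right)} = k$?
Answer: $\frac{665}{4} \approx 166.25$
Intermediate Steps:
$N{\left(q,T \right)} = \frac{9 + q}{T}$
$N{\left(16,20 \right)} - 11 G{\left(-15 \right)} = \frac{9 + 16}{20} - -165 = \frac{1}{20} \cdot 25 + 165 = \frac{5}{4} + 165 = \frac{665}{4}$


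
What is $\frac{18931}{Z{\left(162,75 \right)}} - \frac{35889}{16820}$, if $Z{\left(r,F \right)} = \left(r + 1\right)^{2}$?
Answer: $- \frac{635115421}{446890580} \approx -1.4212$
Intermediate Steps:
$Z{\left(r,F \right)} = \left(1 + r\right)^{2}$
$\frac{18931}{Z{\left(162,75 \right)}} - \frac{35889}{16820} = \frac{18931}{\left(1 + 162\right)^{2}} - \frac{35889}{16820} = \frac{18931}{163^{2}} - \frac{35889}{16820} = \frac{18931}{26569} - \frac{35889}{16820} = - \frac{635115421}{446890580}$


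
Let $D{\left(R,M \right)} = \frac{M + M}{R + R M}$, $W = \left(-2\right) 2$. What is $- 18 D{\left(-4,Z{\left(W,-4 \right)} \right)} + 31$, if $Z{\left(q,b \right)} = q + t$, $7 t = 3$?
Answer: $\frac{87}{2} \approx 43.5$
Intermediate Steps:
$t = \frac{3}{7}$ ($t = \frac{1}{7} \cdot 3 = \frac{3}{7} \approx 0.42857$)
$W = -4$
$Z{\left(q,b \right)} = \frac{3}{7} + q$ ($Z{\left(q,b \right)} = q + \frac{3}{7} = \frac{3}{7} + q$)
$D{\left(R,M \right)} = \frac{2 M}{R + M R}$
$- 18 D{\left(-4,Z{\left(W,-4 \right)} \right)} + 31 = - 18 \frac{2 \left(\frac{3}{7} - 4\right)}{\left(-4\right) \left(1 + \left(\frac{3}{7} - 4\right)\right)} + 31 = - 18 \cdot 2 \left(- \frac{25}{7}\right) \left(- \frac{1}{4}\right) \frac{1}{1 - \frac{25}{7}} + 31 = - 18 \cdot 2 \left(- \frac{25}{7}\right) \left(- \frac{1}{4}\right) \frac{1}{- \frac{18}{7}} + 31 = - 18 \cdot 2 \left(- \frac{25}{7}\right) \left(- \frac{1}{4}\right) \left(- \frac{7}{18}\right) + 31 = \left(-18\right) \left(- \frac{25}{36}\right) + 31 = \frac{25}{2} + 31 = \frac{87}{2}$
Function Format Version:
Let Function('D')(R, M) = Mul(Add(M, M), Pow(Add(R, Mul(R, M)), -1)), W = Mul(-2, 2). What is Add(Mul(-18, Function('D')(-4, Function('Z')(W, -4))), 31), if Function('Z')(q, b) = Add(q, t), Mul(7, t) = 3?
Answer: Rational(87, 2) ≈ 43.500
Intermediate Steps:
t = Rational(3, 7) (t = Mul(Rational(1, 7), 3) = Rational(3, 7) ≈ 0.42857)
W = -4
Function('Z')(q, b) = Add(Rational(3, 7), q) (Function('Z')(q, b) = Add(q, Rational(3, 7)) = Add(Rational(3, 7), q))
Function('D')(R, M) = Mul(2, M, Pow(Add(R, Mul(M, R)), -1)) (Function('D')(R, M) = Mul(Mul(2, M), Pow(Add(R, Mul(M, R)), -1)) = Mul(2, M, Pow(Add(R, Mul(M, R)), -1)))
Add(Mul(-18, Function('D')(-4, Function('Z')(W, -4))), 31) = Add(Mul(-18, Mul(2, Add(Rational(3, 7), -4), Pow(-4, -1), Pow(Add(1, Add(Rational(3, 7), -4)), -1))), 31) = Add(Mul(-18, Mul(2, Rational(-25, 7), Rational(-1, 4), Pow(Add(1, Rational(-25, 7)), -1))), 31) = Add(Mul(-18, Mul(2, Rational(-25, 7), Rational(-1, 4), Pow(Rational(-18, 7), -1))), 31) = Add(Mul(-18, Mul(2, Rational(-25, 7), Rational(-1, 4), Rational(-7, 18))), 31) = Add(Mul(-18, Rational(-25, 36)), 31) = Add(Rational(25, 2), 31) = Rational(87, 2)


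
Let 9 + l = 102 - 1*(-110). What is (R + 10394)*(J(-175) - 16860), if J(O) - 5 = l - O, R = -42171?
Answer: 523589629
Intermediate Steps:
l = 203 (l = -9 + (102 - 1*(-110)) = -9 + (102 + 110) = -9 + 212 = 203)
J(O) = 208 - O (J(O) = 5 + (203 - O) = 208 - O)
(R + 10394)*(J(-175) - 16860) = (-42171 + 10394)*((208 - 1*(-175)) - 16860) = -31777*((208 + 175) - 16860) = -31777*(383 - 16860) = -31777*(-16477) = 523589629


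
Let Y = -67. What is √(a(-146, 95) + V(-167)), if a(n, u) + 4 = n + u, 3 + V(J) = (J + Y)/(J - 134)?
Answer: 2*I*√1296106/301 ≈ 7.5646*I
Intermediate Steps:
V(J) = -3 + (-67 + J)/(-134 + J) (V(J) = -3 + (J - 67)/(J - 134) = -3 + (-67 + J)/(-134 + J))
a(n, u) = -4 + n + u (a(n, u) = -4 + (n + u) = -4 + n + u)
√(a(-146, 95) + V(-167)) = √((-4 - 146 + 95) + (335 - 2*(-167))/(-134 - 167)) = √(-55 + (335 + 334)/(-301)) = √(-55 - 1/301*669) = √(-55 - 669/301) = √(-17224/301) = 2*I*√1296106/301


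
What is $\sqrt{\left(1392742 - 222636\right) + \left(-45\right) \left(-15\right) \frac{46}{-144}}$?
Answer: $\frac{\sqrt{18718246}}{4} \approx 1081.6$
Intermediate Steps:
$\sqrt{\left(1392742 - 222636\right) + \left(-45\right) \left(-15\right) \frac{46}{-144}} = \sqrt{1170106 + 675 \cdot 46 \left(- \frac{1}{144}\right)} = \sqrt{1170106 + 675 \left(- \frac{23}{72}\right)} = \sqrt{1170106 - \frac{1725}{8}} = \sqrt{\frac{9359123}{8}} = \frac{\sqrt{18718246}}{4}$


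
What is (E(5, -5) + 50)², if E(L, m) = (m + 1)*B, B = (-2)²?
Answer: 1156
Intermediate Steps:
B = 4
E(L, m) = 4 + 4*m (E(L, m) = (m + 1)*4 = (1 + m)*4 = 4 + 4*m)
(E(5, -5) + 50)² = ((4 + 4*(-5)) + 50)² = ((4 - 20) + 50)² = (-16 + 50)² = 34² = 1156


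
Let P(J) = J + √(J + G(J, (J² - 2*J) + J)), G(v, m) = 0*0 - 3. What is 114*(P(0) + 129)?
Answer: 14706 + 114*I*√3 ≈ 14706.0 + 197.45*I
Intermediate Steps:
G(v, m) = -3 (G(v, m) = 0 - 3 = -3)
P(J) = J + √(-3 + J) (P(J) = J + √(J - 3) = J + √(-3 + J))
114*(P(0) + 129) = 114*((0 + √(-3 + 0)) + 129) = 114*((0 + √(-3)) + 129) = 114*((0 + I*√3) + 129) = 114*(I*√3 + 129) = 114*(129 + I*√3) = 14706 + 114*I*√3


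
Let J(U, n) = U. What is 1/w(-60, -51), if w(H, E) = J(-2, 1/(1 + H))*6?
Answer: -1/12 ≈ -0.083333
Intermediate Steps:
w(H, E) = -12 (w(H, E) = -2*6 = -12)
1/w(-60, -51) = 1/(-12) = -1/12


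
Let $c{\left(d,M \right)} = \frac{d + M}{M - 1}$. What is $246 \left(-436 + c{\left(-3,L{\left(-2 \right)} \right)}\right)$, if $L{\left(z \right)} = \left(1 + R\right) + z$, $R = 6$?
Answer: $-107133$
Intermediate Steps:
$L{\left(z \right)} = 7 + z$ ($L{\left(z \right)} = \left(1 + 6\right) + z = 7 + z$)
$c{\left(d,M \right)} = \frac{M + d}{-1 + M}$
$246 \left(-436 + c{\left(-3,L{\left(-2 \right)} \right)}\right) = 246 \left(-436 + \frac{\left(7 - 2\right) - 3}{-1 + \left(7 - 2\right)}\right) = 246 \left(-436 + \frac{5 - 3}{-1 + 5}\right) = 246 \left(-436 + \frac{1}{4} \cdot 2\right) = 246 \left(-436 + \frac{1}{2}\right) = 246 \left(- \frac{871}{2}\right) = -107133$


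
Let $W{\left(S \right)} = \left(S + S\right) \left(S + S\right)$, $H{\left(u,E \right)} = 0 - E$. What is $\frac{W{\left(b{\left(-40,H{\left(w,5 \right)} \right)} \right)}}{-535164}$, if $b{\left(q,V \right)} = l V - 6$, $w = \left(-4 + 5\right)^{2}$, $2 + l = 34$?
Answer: $- \frac{27556}{133791} \approx -0.20596$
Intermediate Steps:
$l = 32$ ($l = -2 + 34 = 32$)
$w = 1$ ($w = 1^{2} = 1$)
$H{\left(u,E \right)} = - E$
$b{\left(q,V \right)} = -6 + 32 V$ ($b{\left(q,V \right)} = 32 V - 6 = -6 + 32 V$)
$W{\left(S \right)} = 4 S^{2}$ ($W{\left(S \right)} = 2 S 2 S = 4 S^{2}$)
$\frac{W{\left(b{\left(-40,H{\left(w,5 \right)} \right)} \right)}}{-535164} = \frac{4 \left(-6 + 32 \left(\left(-1\right) 5\right)\right)^{2}}{-535164} = 4 \left(-6 + 32 \left(-5\right)\right)^{2} \left(- \frac{1}{535164}\right) = 4 \left(-6 - 160\right)^{2} \left(- \frac{1}{535164}\right) = 4 \left(-166\right)^{2} \left(- \frac{1}{535164}\right) = 4 \cdot 27556 \left(- \frac{1}{535164}\right) = 110224 \left(- \frac{1}{535164}\right) = - \frac{27556}{133791}$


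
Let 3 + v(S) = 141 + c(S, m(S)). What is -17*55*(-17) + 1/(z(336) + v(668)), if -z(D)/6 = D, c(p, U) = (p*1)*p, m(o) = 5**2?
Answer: 7062879671/444346 ≈ 15895.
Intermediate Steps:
m(o) = 25
c(p, U) = p**2 (c(p, U) = p*p = p**2)
z(D) = -6*D
v(S) = 138 + S**2 (v(S) = -3 + (141 + S**2) = 138 + S**2)
-17*55*(-17) + 1/(z(336) + v(668)) = -17*55*(-17) + 1/(-6*336 + (138 + 668**2)) = -935*(-17) + 1/(-2016 + (138 + 446224)) = 15895 + 1/(-2016 + 446362) = 15895 + 1/444346 = 7062879671/444346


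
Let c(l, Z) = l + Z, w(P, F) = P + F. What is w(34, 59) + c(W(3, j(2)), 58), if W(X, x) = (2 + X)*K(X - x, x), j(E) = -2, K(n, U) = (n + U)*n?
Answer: 226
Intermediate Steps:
K(n, U) = n*(U + n) (K(n, U) = (U + n)*n = n*(U + n))
W(X, x) = X*(2 + X)*(X - x) (W(X, x) = (2 + X)*((X - x)*(x + (X - x))) = (2 + X)*((X - x)*X) = (2 + X)*(X*(X - x)) = X*(2 + X)*(X - x))
w(P, F) = F + P
c(l, Z) = Z + l
w(34, 59) + c(W(3, j(2)), 58) = (59 + 34) + (58 + 3*(2 + 3)*(3 - 1*(-2))) = 93 + (58 + 3*5*(3 + 2)) = 93 + (58 + 3*5*5) = 93 + (58 + 75) = 93 + 133 = 226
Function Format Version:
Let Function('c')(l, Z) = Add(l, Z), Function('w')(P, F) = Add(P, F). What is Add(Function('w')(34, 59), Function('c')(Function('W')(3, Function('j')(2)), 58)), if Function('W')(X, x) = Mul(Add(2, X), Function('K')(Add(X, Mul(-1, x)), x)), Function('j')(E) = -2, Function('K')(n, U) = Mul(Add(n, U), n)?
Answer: 226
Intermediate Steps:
Function('K')(n, U) = Mul(n, Add(U, n)) (Function('K')(n, U) = Mul(Add(U, n), n) = Mul(n, Add(U, n)))
Function('W')(X, x) = Mul(X, Add(2, X), Add(X, Mul(-1, x))) (Function('W')(X, x) = Mul(Add(2, X), Mul(Add(X, Mul(-1, x)), Add(x, Add(X, Mul(-1, x))))) = Mul(Add(2, X), Mul(Add(X, Mul(-1, x)), X)) = Mul(Add(2, X), Mul(X, Add(X, Mul(-1, x)))) = Mul(X, Add(2, X), Add(X, Mul(-1, x))))
Function('w')(P, F) = Add(F, P)
Function('c')(l, Z) = Add(Z, l)
Add(Function('w')(34, 59), Function('c')(Function('W')(3, Function('j')(2)), 58)) = Add(Add(59, 34), Add(58, Mul(3, Add(2, 3), Add(3, Mul(-1, -2))))) = Add(93, Add(58, Mul(3, 5, Add(3, 2)))) = Add(93, Add(58, Mul(3, 5, 5))) = Add(93, Add(58, 75)) = Add(93, 133) = 226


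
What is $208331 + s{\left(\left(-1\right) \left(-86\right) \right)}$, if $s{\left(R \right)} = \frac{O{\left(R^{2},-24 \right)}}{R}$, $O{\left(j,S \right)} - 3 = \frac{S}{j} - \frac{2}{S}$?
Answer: $\frac{397530615949}{1908168} \approx 2.0833 \cdot 10^{5}$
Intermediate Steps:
$O{\left(j,S \right)} = 3 - \frac{2}{S} + \frac{S}{j}$ ($O{\left(j,S \right)} = 3 + \left(\frac{S}{j} - \frac{2}{S}\right) = 3 + \left(- \frac{2}{S} + \frac{S}{j}\right) = 3 - \frac{2}{S} + \frac{S}{j}$)
$s{\left(R \right)} = \frac{\frac{37}{12} - \frac{24}{R^{2}}}{R}$ ($s{\left(R \right)} = \frac{3 - \frac{2}{-24} - \frac{24}{R^{2}}}{R} = \frac{3 - - \frac{1}{12} - \frac{24}{R^{2}}}{R} = \frac{3 + \frac{1}{12} - \frac{24}{R^{2}}}{R} = \frac{\frac{37}{12} - \frac{24}{R^{2}}}{R}$)
$208331 + s{\left(\left(-1\right) \left(-86\right) \right)} = 208331 + \left(- \frac{24}{636056} + \frac{37}{12 \left(\left(-1\right) \left(-86\right)\right)}\right) = 208331 + \left(- \frac{24}{636056} + \frac{37}{12 \cdot 86}\right) = 208331 + \left(\left(-24\right) \frac{1}{636056} + \frac{37}{12} \cdot \frac{1}{86}\right) = 208331 + \left(- \frac{3}{79507} + \frac{37}{1032}\right) = 208331 + \frac{68341}{1908168} = \frac{397530615949}{1908168}$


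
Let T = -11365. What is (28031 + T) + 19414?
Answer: 36080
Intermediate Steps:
(28031 + T) + 19414 = (28031 - 11365) + 19414 = 16666 + 19414 = 36080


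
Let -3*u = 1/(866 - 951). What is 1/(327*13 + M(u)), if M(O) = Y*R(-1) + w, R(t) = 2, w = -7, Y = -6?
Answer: 1/4232 ≈ 0.00023629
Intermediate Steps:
u = 1/255 (u = -1/(3*(866 - 951)) = -⅓/(-85) = -⅓*(-1/85) = 1/255 ≈ 0.0039216)
M(O) = -19 (M(O) = -6*2 - 7 = -12 - 7 = -19)
1/(327*13 + M(u)) = 1/(327*13 - 19) = 1/(4251 - 19) = 1/4232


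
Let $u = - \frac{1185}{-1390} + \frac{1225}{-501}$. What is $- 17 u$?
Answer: $\frac{3770821}{139278} \approx 27.074$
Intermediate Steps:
$u = - \frac{221813}{139278}$ ($u = \left(-1185\right) \left(- \frac{1}{1390}\right) + 1225 \left(- \frac{1}{501}\right) = \frac{237}{278} - \frac{1225}{501} = - \frac{221813}{139278} \approx -1.5926$)
$- 17 u = \left(-17\right) \left(- \frac{221813}{139278}\right) = \frac{3770821}{139278}$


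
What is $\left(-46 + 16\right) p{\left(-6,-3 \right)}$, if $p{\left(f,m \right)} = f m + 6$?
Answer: $-720$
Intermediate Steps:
$p{\left(f,m \right)} = 6 + f m$
$\left(-46 + 16\right) p{\left(-6,-3 \right)} = \left(-46 + 16\right) \left(6 - -18\right) = - 30 \left(6 + 18\right) = \left(-30\right) 24 = -720$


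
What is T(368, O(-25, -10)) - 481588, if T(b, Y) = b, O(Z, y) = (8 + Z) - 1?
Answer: -481220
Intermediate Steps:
O(Z, y) = 7 + Z
T(368, O(-25, -10)) - 481588 = 368 - 481588 = -481220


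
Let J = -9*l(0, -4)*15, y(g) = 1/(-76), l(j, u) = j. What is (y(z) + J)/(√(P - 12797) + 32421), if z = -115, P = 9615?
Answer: I/(76*(√3182 - 32421*I)) ≈ -4.0584e-7 + 7.0613e-10*I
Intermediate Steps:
y(g) = -1/76
J = 0 (J = -9*0*15 = 0*15 = 0)
(y(z) + J)/(√(P - 12797) + 32421) = (-1/76 + 0)/(√(9615 - 12797) + 32421) = -1/(76*(√(-3182) + 32421)) = -1/(76*(I*√3182 + 32421)) = -1/(76*(32421 + I*√3182))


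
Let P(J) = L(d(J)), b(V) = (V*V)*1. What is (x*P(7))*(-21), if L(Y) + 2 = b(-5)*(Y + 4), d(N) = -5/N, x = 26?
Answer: -43758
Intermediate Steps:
b(V) = V² (b(V) = V²*1 = V²)
L(Y) = 98 + 25*Y (L(Y) = -2 + (-5)²*(Y + 4) = -2 + 25*(4 + Y) = -2 + (100 + 25*Y) = 98 + 25*Y)
P(J) = 98 - 125/J (P(J) = 98 + 25*(-5/J) = 98 - 125/J)
(x*P(7))*(-21) = (26*(98 - 125/7))*(-21) = (26*(561/7))*(-21) = (14586/7)*(-21) = -43758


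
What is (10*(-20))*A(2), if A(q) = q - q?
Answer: 0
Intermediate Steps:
A(q) = 0
(10*(-20))*A(2) = (10*(-20))*0 = -200*0 = 0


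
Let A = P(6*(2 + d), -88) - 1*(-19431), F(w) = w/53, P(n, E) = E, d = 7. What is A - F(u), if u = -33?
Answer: 1025212/53 ≈ 19344.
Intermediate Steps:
F(w) = w/53 (F(w) = w*(1/53) = w/53)
A = 19343 (A = -88 - 1*(-19431) = -88 + 19431 = 19343)
A - F(u) = 19343 - (-33)/53 = 19343 - 1*(-33/53) = 19343 + 33/53 = 1025212/53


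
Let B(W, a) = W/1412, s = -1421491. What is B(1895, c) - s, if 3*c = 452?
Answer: 2007147187/1412 ≈ 1.4215e+6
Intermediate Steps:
c = 452/3 (c = (⅓)*452 = 452/3 ≈ 150.67)
B(W, a) = W/1412 (B(W, a) = W*(1/1412) = W/1412)
B(1895, c) - s = (1/1412)*1895 - 1*(-1421491) = 1895/1412 + 1421491 = 2007147187/1412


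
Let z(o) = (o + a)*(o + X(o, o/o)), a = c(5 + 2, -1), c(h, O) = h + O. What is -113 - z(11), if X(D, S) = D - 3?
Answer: -436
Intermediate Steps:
c(h, O) = O + h
a = 6 (a = -1 + (5 + 2) = -1 + 7 = 6)
X(D, S) = -3 + D
z(o) = (-3 + 2*o)*(6 + o) (z(o) = (o + 6)*(o + (-3 + o)) = (6 + o)*(-3 + 2*o) = (-3 + 2*o)*(6 + o))
-113 - z(11) = -113 - (-18 + 2*11**2 + 9*11) = -113 - (-18 + 2*121 + 99) = -113 - (-18 + 242 + 99) = -113 - 1*323 = -113 - 323 = -436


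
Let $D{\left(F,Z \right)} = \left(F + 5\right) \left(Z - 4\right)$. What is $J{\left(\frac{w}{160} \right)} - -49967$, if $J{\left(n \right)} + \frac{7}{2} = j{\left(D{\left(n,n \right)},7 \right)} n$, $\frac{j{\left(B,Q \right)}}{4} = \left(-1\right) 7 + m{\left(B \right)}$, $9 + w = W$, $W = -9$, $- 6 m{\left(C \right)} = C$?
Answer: $\frac{12791076483}{256000} \approx 49965.0$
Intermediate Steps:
$m{\left(C \right)} = - \frac{C}{6}$
$D{\left(F,Z \right)} = \left(-4 + Z\right) \left(5 + F\right)$ ($D{\left(F,Z \right)} = \left(5 + F\right) \left(-4 + Z\right) = \left(-4 + Z\right) \left(5 + F\right)$)
$w = -18$ ($w = -9 - 9 = -18$)
$j{\left(B,Q \right)} = -28 - \frac{2 B}{3}$ ($j{\left(B,Q \right)} = 4 \left(\left(-1\right) 7 - \frac{B}{6}\right) = 4 \left(-7 - \frac{B}{6}\right) = -28 - \frac{2 B}{3}$)
$J{\left(n \right)} = - \frac{7}{2} + n \left(- \frac{44}{3} - \frac{2 n}{3} - \frac{2 n^{2}}{3}\right)$ ($J{\left(n \right)} = - \frac{7}{2} + \left(-28 - \frac{2 \left(-20 - 4 n + 5 n + n n\right)}{3}\right) n = - \frac{7}{2} + \left(-28 - \frac{2 \left(-20 - 4 n + 5 n + n^{2}\right)}{3}\right) n = - \frac{7}{2} + \left(-28 - \frac{2 \left(-20 + n + n^{2}\right)}{3}\right) n = - \frac{7}{2} + \left(-28 - \left(- \frac{40}{3} + \frac{2 n}{3} + \frac{2 n^{2}}{3}\right)\right) n = - \frac{7}{2} + \left(- \frac{44}{3} - \frac{2 n}{3} - \frac{2 n^{2}}{3}\right) n = - \frac{7}{2} + n \left(- \frac{44}{3} - \frac{2 n}{3} - \frac{2 n^{2}}{3}\right)$)
$J{\left(\frac{w}{160} \right)} - -49967 = \left(- \frac{7}{2} + \frac{2 \left(- \frac{18}{160}\right) \left(-22 - - \frac{18}{160} - \left(- \frac{18}{160}\right)^{2}\right)}{3}\right) - -49967 = \left(- \frac{7}{2} + \frac{2 \left(\left(-18\right) \frac{1}{160}\right) \left(-22 - \left(-18\right) \frac{1}{160} - \left(\left(-18\right) \frac{1}{160}\right)^{2}\right)}{3}\right) + 49967 = \left(- \frac{7}{2} + \frac{2}{3} \left(- \frac{9}{80}\right) \left(-22 - - \frac{9}{80} - \left(- \frac{9}{80}\right)^{2}\right)\right) + 49967 = \left(- \frac{7}{2} + \frac{2}{3} \left(- \frac{9}{80}\right) \left(-22 + \frac{9}{80} - \frac{81}{6400}\right)\right) + 49967 = \left(- \frac{7}{2} + \frac{2}{3} \left(- \frac{9}{80}\right) \left(- \frac{140161}{6400}\right)\right) + 49967 = \left(- \frac{7}{2} + \frac{420483}{256000}\right) + 49967 = - \frac{475517}{256000} + 49967 = \frac{12791076483}{256000}$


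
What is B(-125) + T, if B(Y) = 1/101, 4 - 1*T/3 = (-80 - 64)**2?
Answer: -6281795/101 ≈ -62196.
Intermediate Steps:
T = -62196 (T = 12 - 3*(-80 - 64)**2 = 12 - 3*(-144)**2 = 12 - 3*20736 = 12 - 62208 = -62196)
B(Y) = 1/101
B(-125) + T = 1/101 - 62196 = -6281795/101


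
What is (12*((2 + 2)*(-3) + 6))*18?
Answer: -1296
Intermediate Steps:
(12*((2 + 2)*(-3) + 6))*18 = (12*(4*(-3) + 6))*18 = (12*(-12 + 6))*18 = (12*(-6))*18 = -72*18 = -1296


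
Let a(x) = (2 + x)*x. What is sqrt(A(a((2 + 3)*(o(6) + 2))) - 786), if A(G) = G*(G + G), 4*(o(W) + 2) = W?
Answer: sqrt(149874)/4 ≈ 96.784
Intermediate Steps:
o(W) = -2 + W/4
a(x) = x*(2 + x)
A(G) = 2*G**2 (A(G) = G*(2*G) = 2*G**2)
sqrt(A(a((2 + 3)*(o(6) + 2))) - 786) = sqrt(2*(((2 + 3)*((-2 + (1/4)*6) + 2))*(2 + (2 + 3)*((-2 + (1/4)*6) + 2)))**2 - 786) = sqrt(2*((5*((-2 + 3/2) + 2))*(2 + 5*((-2 + 3/2) + 2)))**2 - 786) = sqrt(2*((5*(-1/2 + 2))*(2 + 5*(-1/2 + 2)))**2 - 786) = sqrt(2*((5*(3/2))*(2 + 5*(3/2)))**2 - 786) = sqrt(2*(15*(2 + 15/2)/2)**2 - 786) = sqrt(2*((15/2)*(19/2))**2 - 786) = sqrt(2*(285/4)**2 - 786) = sqrt(2*(81225/16) - 786) = sqrt(81225/8 - 786) = sqrt(74937/8) = sqrt(149874)/4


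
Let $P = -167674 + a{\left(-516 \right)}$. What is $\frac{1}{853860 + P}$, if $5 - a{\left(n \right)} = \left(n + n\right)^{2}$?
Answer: $- \frac{1}{378833} \approx -2.6397 \cdot 10^{-6}$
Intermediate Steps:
$a{\left(n \right)} = 5 - 4 n^{2}$ ($a{\left(n \right)} = 5 - \left(n + n\right)^{2} = 5 - \left(2 n\right)^{2} = 5 - 4 n^{2}$)
$P = -1232693$ ($P = -167674 + \left(5 - 4 \left(-516\right)^{2}\right) = -167674 + \left(5 - 1065024\right) = -167674 - 1065019 = -1232693$)
$\frac{1}{853860 + P} = \frac{1}{853860 - 1232693} = \frac{1}{-378833} = - \frac{1}{378833}$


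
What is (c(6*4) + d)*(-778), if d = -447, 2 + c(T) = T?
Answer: 330650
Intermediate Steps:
c(T) = -2 + T
(c(6*4) + d)*(-778) = ((-2 + 6*4) - 447)*(-778) = ((-2 + 24) - 447)*(-778) = (22 - 447)*(-778) = -425*(-778) = 330650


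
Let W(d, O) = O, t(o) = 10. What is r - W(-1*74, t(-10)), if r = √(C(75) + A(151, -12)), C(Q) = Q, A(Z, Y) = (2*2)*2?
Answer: -10 + √83 ≈ -0.88957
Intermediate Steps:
A(Z, Y) = 8 (A(Z, Y) = 4*2 = 8)
r = √83 (r = √(75 + 8) = √83 ≈ 9.1104)
r - W(-1*74, t(-10)) = √83 - 1*10 = √83 - 10 = -10 + √83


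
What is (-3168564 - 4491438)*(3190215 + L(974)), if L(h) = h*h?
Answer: -31703913337782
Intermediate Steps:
L(h) = h²
(-3168564 - 4491438)*(3190215 + L(974)) = (-3168564 - 4491438)*(3190215 + 974²) = -7660002*(3190215 + 948676) = -7660002*4138891 = -31703913337782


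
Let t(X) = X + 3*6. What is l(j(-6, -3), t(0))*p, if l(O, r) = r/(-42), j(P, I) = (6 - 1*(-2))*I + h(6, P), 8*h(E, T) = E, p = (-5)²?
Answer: -75/7 ≈ -10.714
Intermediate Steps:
p = 25
h(E, T) = E/8
j(P, I) = ¾ + 8*I (j(P, I) = (6 - 1*(-2))*I + (⅛)*6 = (6 + 2)*I + ¾ = 8*I + ¾ = ¾ + 8*I)
t(X) = 18 + X (t(X) = X + 18 = 18 + X)
l(O, r) = -r/42 (l(O, r) = r*(-1/42) = -r/42)
l(j(-6, -3), t(0))*p = -(18 + 0)/42*25 = -1/42*18*25 = -3/7*25 = -75/7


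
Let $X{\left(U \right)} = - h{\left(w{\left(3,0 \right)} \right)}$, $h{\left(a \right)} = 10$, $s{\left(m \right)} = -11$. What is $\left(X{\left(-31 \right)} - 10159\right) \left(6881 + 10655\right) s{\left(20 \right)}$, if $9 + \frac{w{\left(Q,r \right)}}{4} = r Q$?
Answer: $1961559424$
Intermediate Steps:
$w{\left(Q,r \right)} = -36 + 4 Q r$ ($w{\left(Q,r \right)} = -36 + 4 r Q = -36 + 4 Q r$)
$X{\left(U \right)} = -10$ ($X{\left(U \right)} = \left(-1\right) 10 = -10$)
$\left(X{\left(-31 \right)} - 10159\right) \left(6881 + 10655\right) s{\left(20 \right)} = \left(-10 - 10159\right) \left(6881 + 10655\right) \left(-11\right) = \left(-10169\right) 17536 \left(-11\right) = \left(-178323584\right) \left(-11\right) = 1961559424$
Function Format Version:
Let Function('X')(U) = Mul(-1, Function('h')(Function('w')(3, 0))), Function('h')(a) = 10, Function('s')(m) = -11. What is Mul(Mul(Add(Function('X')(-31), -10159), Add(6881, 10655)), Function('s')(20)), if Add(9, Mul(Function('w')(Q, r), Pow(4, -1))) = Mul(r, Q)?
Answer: 1961559424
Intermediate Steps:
Function('w')(Q, r) = Add(-36, Mul(4, Q, r)) (Function('w')(Q, r) = Add(-36, Mul(4, Mul(r, Q))) = Add(-36, Mul(4, Mul(Q, r))) = Add(-36, Mul(4, Q, r)))
Function('X')(U) = -10 (Function('X')(U) = Mul(-1, 10) = -10)
Mul(Mul(Add(Function('X')(-31), -10159), Add(6881, 10655)), Function('s')(20)) = Mul(Mul(Add(-10, -10159), Add(6881, 10655)), -11) = Mul(Mul(-10169, 17536), -11) = Mul(-178323584, -11) = 1961559424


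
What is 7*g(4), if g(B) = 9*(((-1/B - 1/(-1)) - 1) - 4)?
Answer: -1071/4 ≈ -267.75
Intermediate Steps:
g(B) = -36 - 9/B (g(B) = 9*(((-1/B - 1*(-1)) - 1) - 4) = 9*(((-1/B + 1) - 1) - 4) = 9*(((1 - 1/B) - 1) - 4) = 9*(-1/B - 4) = 9*(-4 - 1/B) = -36 - 9/B)
7*g(4) = 7*(-36 - 9/4) = 7*(-153/4) = -1071/4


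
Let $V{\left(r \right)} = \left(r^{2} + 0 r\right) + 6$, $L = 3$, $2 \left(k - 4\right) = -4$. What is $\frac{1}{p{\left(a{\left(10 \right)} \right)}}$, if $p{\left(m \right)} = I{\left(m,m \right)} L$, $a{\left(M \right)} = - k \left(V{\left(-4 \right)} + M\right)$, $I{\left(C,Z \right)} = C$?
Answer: $- \frac{1}{192} \approx -0.0052083$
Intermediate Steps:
$k = 2$ ($k = 4 + \frac{1}{2} \left(-4\right) = 4 - 2 = 2$)
$V{\left(r \right)} = 6 + r^{2}$ ($V{\left(r \right)} = \left(r^{2} + 0\right) + 6 = r^{2} + 6 = 6 + r^{2}$)
$a{\left(M \right)} = -44 - 2 M$ ($a{\left(M \right)} = - 2 \left(\left(6 + \left(-4\right)^{2}\right) + M\right) = - 2 \left(\left(6 + 16\right) + M\right) = - 2 \left(22 + M\right) = - (44 + 2 M) = -44 - 2 M$)
$p{\left(m \right)} = 3 m$ ($p{\left(m \right)} = m 3 = 3 m$)
$\frac{1}{p{\left(a{\left(10 \right)} \right)}} = \frac{1}{3 \left(-44 - 20\right)} = \frac{1}{3 \left(-64\right)} = \frac{1}{-192} = - \frac{1}{192}$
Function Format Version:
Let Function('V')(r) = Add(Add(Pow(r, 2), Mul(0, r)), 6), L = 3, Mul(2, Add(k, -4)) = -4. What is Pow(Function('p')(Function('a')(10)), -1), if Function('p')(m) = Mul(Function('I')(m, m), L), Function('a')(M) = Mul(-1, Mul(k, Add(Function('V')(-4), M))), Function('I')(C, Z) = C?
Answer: Rational(-1, 192) ≈ -0.0052083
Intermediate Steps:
k = 2 (k = Add(4, Mul(Rational(1, 2), -4)) = Add(4, -2) = 2)
Function('V')(r) = Add(6, Pow(r, 2)) (Function('V')(r) = Add(Add(Pow(r, 2), 0), 6) = Add(Pow(r, 2), 6) = Add(6, Pow(r, 2)))
Function('a')(M) = Add(-44, Mul(-2, M)) (Function('a')(M) = Mul(-1, Mul(2, Add(Add(6, Pow(-4, 2)), M))) = Mul(-1, Mul(2, Add(Add(6, 16), M))) = Mul(-1, Mul(2, Add(22, M))) = Mul(-1, Add(44, Mul(2, M))) = Add(-44, Mul(-2, M)))
Function('p')(m) = Mul(3, m) (Function('p')(m) = Mul(m, 3) = Mul(3, m))
Pow(Function('p')(Function('a')(10)), -1) = Pow(Mul(3, Add(-44, Mul(-2, 10))), -1) = Pow(Mul(3, Add(-44, -20)), -1) = Pow(Mul(3, -64), -1) = Pow(-192, -1) = Rational(-1, 192)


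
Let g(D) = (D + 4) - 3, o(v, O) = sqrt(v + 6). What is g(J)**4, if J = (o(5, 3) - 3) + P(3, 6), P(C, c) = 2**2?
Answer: (2 + sqrt(11))**4 ≈ 799.00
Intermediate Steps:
P(C, c) = 4
o(v, O) = sqrt(6 + v)
J = 1 + sqrt(11) (J = (sqrt(6 + 5) - 3) + 4 = (sqrt(11) - 3) + 4 = (-3 + sqrt(11)) + 4 = 1 + sqrt(11) ≈ 4.3166)
g(D) = 1 + D (g(D) = (4 + D) - 3 = 1 + D)
g(J)**4 = (1 + (1 + sqrt(11)))**4 = (2 + sqrt(11))**4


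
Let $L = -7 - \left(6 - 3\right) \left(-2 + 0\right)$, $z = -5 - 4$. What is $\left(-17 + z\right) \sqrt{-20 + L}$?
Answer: $- 26 i \sqrt{21} \approx - 119.15 i$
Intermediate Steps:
$z = -9$ ($z = -5 - 4 = -9$)
$L = -1$ ($L = -7 - 3 \left(-2\right) = -7 - -6 = -7 + 6 = -1$)
$\left(-17 + z\right) \sqrt{-20 + L} = \left(-17 - 9\right) \sqrt{-20 - 1} = - 26 \sqrt{-21} = - 26 i \sqrt{21}$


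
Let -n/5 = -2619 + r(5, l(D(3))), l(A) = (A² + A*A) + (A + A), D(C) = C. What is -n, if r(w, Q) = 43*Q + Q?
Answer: -7815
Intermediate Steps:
l(A) = 2*A + 2*A² (l(A) = (A² + A²) + 2*A = 2*A² + 2*A = 2*A + 2*A²)
r(w, Q) = 44*Q
n = 7815 (n = -5*(-2619 + 44*(2*3*(1 + 3))) = -5*(-2619 + 44*(2*3*4)) = -5*(-2619 + 44*24) = -5*(-2619 + 1056) = -5*(-1563) = 7815)
-n = -1*7815 = -7815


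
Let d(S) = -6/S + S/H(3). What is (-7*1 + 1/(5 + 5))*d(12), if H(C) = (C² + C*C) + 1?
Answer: -69/76 ≈ -0.90790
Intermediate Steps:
H(C) = 1 + 2*C² (H(C) = (C² + C²) + 1 = 2*C² + 1 = 1 + 2*C²)
d(S) = -6/S + S/19 (d(S) = -6/S + S/(1 + 2*3²) = -6/S + S/(1 + 2*9) = -6/S + S/(1 + 18) = -6/S + S/19)
(-7*1 + 1/(5 + 5))*d(12) = (-7*1 + 1/(5 + 5))*(-6/12 + (1/19)*12) = (-7 + 1/10)*(-6*1/12 + 12/19) = (-7 + ⅒)*(-½ + 12/19) = -69/10*5/38 = -69/76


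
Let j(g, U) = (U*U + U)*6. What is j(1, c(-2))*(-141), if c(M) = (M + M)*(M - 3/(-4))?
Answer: -25380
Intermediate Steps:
c(M) = 2*M*(¾ + M) (c(M) = (2*M)*(M - 3*(-¼)) = (2*M)*(M + ¾) = (2*M)*(¾ + M) = 2*M*(¾ + M))
j(g, U) = 6*U + 6*U² (j(g, U) = (U² + U)*6 = (U + U²)*6 = 6*U + 6*U²)
j(1, c(-2))*(-141) = (6*((½)*(-2)*(3 + 4*(-2)))*(1 + (½)*(-2)*(3 + 4*(-2))))*(-141) = (6*((½)*(-2)*(3 - 8))*(1 + (½)*(-2)*(3 - 8)))*(-141) = (6*((½)*(-2)*(-5))*(1 + (½)*(-2)*(-5)))*(-141) = (6*5*(1 + 5))*(-141) = (6*5*6)*(-141) = 180*(-141) = -25380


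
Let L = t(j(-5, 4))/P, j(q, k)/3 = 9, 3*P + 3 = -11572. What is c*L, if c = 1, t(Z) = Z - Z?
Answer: 0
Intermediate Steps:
P = -11575/3 (P = -1 + (⅓)*(-11572) = -1 - 11572/3 = -11575/3 ≈ -3858.3)
j(q, k) = 27 (j(q, k) = 3*9 = 27)
t(Z) = 0
L = 0 (L = 0/(-11575/3) = 0*(-3/11575) = 0)
c*L = 1*0 = 0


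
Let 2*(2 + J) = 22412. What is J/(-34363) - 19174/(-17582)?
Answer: 230943717/302085133 ≈ 0.76450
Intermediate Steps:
J = 11204 (J = -2 + (½)*22412 = -2 + 11206 = 11204)
J/(-34363) - 19174/(-17582) = 11204/(-34363) - 19174/(-17582) = 11204*(-1/34363) - 19174*(-1/17582) = -11204/34363 + 9587/8791 = 230943717/302085133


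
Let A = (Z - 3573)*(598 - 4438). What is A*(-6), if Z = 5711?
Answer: 49259520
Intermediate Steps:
A = -8209920 (A = (5711 - 3573)*(598 - 4438) = 2138*(-3840) = -8209920)
A*(-6) = -8209920*(-6) = 49259520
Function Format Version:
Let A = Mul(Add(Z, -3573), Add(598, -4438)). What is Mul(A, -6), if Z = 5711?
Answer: 49259520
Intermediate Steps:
A = -8209920 (A = Mul(Add(5711, -3573), Add(598, -4438)) = Mul(2138, -3840) = -8209920)
Mul(A, -6) = Mul(-8209920, -6) = 49259520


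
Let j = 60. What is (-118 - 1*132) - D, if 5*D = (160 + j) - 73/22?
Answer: -32267/110 ≈ -293.34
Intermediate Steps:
D = 4767/110 (D = ((160 + 60) - 73/22)/5 = (220 - 73*1/22)/5 = (220 - 73/22)/5 = (1/5)*(4767/22) = 4767/110 ≈ 43.336)
(-118 - 1*132) - D = (-118 - 1*132) - 1*4767/110 = (-118 - 132) - 4767/110 = -250 - 4767/110 = -32267/110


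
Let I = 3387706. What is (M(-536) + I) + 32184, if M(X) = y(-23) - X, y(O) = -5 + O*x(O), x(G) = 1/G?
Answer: 3420422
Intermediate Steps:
x(G) = 1/G
y(O) = -4 (y(O) = -5 + O/O = -5 + 1 = -4)
M(X) = -4 - X
(M(-536) + I) + 32184 = ((-4 - 1*(-536)) + 3387706) + 32184 = ((-4 + 536) + 3387706) + 32184 = (532 + 3387706) + 32184 = 3388238 + 32184 = 3420422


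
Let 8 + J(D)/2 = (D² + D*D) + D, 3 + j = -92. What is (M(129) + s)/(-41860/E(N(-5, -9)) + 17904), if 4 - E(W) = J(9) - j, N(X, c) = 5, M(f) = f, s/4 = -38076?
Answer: -63456975/7507828 ≈ -8.4521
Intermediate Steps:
s = -152304 (s = 4*(-38076) = -152304)
j = -95 (j = -3 - 92 = -95)
J(D) = -16 + 2*D + 4*D² (J(D) = -16 + 2*((D² + D*D) + D) = -16 + 2*((D² + D²) + D) = -16 + 2*(2*D² + D) = -16 + 2*(D + 2*D²) = -16 + (2*D + 4*D²) = -16 + 2*D + 4*D²)
E(W) = -417 (E(W) = 4 - ((-16 + 2*9 + 4*9²) - 1*(-95)) = 4 - ((-16 + 18 + 4*81) + 95) = 4 - ((-16 + 18 + 324) + 95) = 4 - (326 + 95) = 4 - 1*421 = 4 - 421 = -417)
(M(129) + s)/(-41860/E(N(-5, -9)) + 17904) = (129 - 152304)/(-41860/(-417) + 17904) = -152175/(-41860*(-1/417) + 17904) = -152175/(41860/417 + 17904) = -152175/7507828/417 = -152175*417/7507828 = -63456975/7507828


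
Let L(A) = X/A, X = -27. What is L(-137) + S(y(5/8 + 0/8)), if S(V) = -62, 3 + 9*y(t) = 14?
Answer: -8467/137 ≈ -61.803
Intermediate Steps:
y(t) = 11/9 (y(t) = -⅓ + (⅑)*14 = -⅓ + 14/9 = 11/9)
L(A) = -27/A
L(-137) + S(y(5/8 + 0/8)) = -27/(-137) - 62 = -27*(-1/137) - 62 = 27/137 - 62 = -8467/137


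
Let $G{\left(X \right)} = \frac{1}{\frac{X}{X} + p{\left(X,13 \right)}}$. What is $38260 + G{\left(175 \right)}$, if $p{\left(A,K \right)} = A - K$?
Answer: $\frac{6236381}{163} \approx 38260.0$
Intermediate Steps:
$G{\left(X \right)} = \frac{1}{-12 + X}$ ($G{\left(X \right)} = \frac{1}{\frac{X}{X} + \left(X - 13\right)} = \frac{1}{1 + \left(X - 13\right)} = \frac{1}{1 + \left(-13 + X\right)} = \frac{1}{-12 + X}$)
$38260 + G{\left(175 \right)} = 38260 + \frac{1}{-12 + 175} = 38260 + \frac{1}{163} = \frac{6236381}{163}$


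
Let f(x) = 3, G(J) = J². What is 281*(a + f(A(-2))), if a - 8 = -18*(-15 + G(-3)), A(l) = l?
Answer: 33439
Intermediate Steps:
a = 116 (a = 8 - 18*(-15 + (-3)²) = 8 - 18*(-15 + 9) = 8 - 18*(-6) = 8 + 108 = 116)
281*(a + f(A(-2))) = 281*(116 + 3) = 281*119 = 33439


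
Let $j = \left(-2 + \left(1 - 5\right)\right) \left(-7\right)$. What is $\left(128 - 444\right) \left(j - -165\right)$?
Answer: $-65412$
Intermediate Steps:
$j = 42$ ($j = \left(-2 + \left(1 - 5\right)\right) \left(-7\right) = \left(-2 - 4\right) \left(-7\right) = \left(-6\right) \left(-7\right) = 42$)
$\left(128 - 444\right) \left(j - -165\right) = \left(128 - 444\right) \left(42 - -165\right) = - 316 \left(42 + 165\right) = \left(-316\right) 207 = -65412$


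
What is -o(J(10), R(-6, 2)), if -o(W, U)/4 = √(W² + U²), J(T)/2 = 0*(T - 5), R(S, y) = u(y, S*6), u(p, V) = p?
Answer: 8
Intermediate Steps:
R(S, y) = y
J(T) = 0 (J(T) = 2*(0*(T - 5)) = 2*(0*(-5 + T)) = 2*0 = 0)
o(W, U) = -4*√(U² + W²) (o(W, U) = -4*√(W² + U²) = -4*√(U² + W²))
-o(J(10), R(-6, 2)) = -(-4)*√(2² + 0²) = -(-4)*√(4 + 0) = -(-4)*√4 = -(-4)*2 = -1*(-8) = 8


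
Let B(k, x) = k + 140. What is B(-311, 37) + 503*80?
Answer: 40069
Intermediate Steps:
B(k, x) = 140 + k
B(-311, 37) + 503*80 = (140 - 311) + 503*80 = -171 + 40240 = 40069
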